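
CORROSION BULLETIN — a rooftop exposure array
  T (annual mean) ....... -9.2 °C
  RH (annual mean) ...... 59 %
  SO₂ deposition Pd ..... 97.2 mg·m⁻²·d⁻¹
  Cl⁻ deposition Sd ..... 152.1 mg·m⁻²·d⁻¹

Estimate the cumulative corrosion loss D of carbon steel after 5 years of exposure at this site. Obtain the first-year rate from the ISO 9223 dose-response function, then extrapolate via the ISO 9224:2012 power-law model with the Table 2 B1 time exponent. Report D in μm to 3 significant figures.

carbon steel: f(T) = +0.150·(T−10) [T≤10 °C] = -2.8800
  sulphur-dioxide contribution → 3.493 μm/a
  chloride contribution → 11.15 μm/a
  ⇒ r_corr(carbon steel) = 14.64 μm/a
Power-law: D(5) = r_corr · 5^0.523
  D(5) = 14.64 × 5^0.523 = 14.64 × 2.32 = 33.98 μm

D(5) = 34.0 μm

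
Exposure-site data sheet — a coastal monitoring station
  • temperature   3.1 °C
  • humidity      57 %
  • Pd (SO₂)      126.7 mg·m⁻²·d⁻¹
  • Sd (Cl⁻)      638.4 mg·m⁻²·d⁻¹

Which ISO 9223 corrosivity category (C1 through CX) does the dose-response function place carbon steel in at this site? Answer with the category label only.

carbon steel: temperature factor f = +0.150·(-6.9) = -1.0350
  sulphur-dioxide contribution → 24.38 μm/a
  chloride contribution → 41.54 μm/a
  ⇒ r_corr(carbon steel) = 65.92 μm/a
65.9 μm/a falls in (50, 80] for carbon steel → category C4

C4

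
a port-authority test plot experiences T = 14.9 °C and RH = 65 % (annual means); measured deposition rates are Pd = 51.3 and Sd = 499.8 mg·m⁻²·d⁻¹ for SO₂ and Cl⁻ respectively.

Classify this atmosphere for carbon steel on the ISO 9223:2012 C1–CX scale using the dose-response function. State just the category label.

C5

carbon steel: T>10 °C ⇒ hinge -0.054·(14.9−10) = -0.2646
  Pd branch = 1.77·Pd^0.52·e^(0.02·RH+f) = 38.63 μm/a
  Cl⁻ term: 0.102·499.8^0.62·exp(0.033·65+0.04·14.9) = 74.52
  r_corr = 38.63 + 74.52 = 113.1 μm/a
Category bounds: 80…200 μm/a bracket r_corr ⇒ C5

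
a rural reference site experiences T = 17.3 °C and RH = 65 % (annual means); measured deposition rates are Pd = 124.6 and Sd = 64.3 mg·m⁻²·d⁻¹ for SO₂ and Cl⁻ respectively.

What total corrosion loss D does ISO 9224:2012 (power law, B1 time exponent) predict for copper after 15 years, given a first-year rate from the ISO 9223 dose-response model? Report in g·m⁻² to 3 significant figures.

D(15) = 67.9 g·m⁻²

copper: T>10 °C ⇒ hinge -0.080·(17.3−10) = -0.5840
  Pd branch = 0.0053·Pd^0.26·e^(0.059·RH+f) = 0.4797 μm/a
  Cl⁻ term: 0.01025·64.3^0.27·exp(0.036·65+0.049·17.3) = 0.7644
  sum: 0.4797 + 0.7644 → r_corr = 1.244 μm/a
Power-law: D(15) = r_corr · 15^0.667
  D(15) = 1.244 × 15^0.667 = 1.244 × 6.088 = 7.574 μm
  Mass loss = 7.574 μm × 8.96 g/cm³ = 67.86 g·m⁻²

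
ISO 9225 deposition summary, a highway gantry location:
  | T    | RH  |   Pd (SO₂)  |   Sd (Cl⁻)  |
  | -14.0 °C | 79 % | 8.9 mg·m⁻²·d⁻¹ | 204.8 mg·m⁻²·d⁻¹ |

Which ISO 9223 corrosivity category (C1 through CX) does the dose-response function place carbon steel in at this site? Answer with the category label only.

carbon steel: f(T) = +0.150·(T−10) [T≤10 °C] = -3.6000
  sulphur-dioxide contribution → 0.7318 μm/a
  chloride contribution → 21.41 μm/a
  ⇒ r_corr(carbon steel) = 22.14 μm/a
22.1 μm/a falls in (1.3, 25] for carbon steel → category C2

C2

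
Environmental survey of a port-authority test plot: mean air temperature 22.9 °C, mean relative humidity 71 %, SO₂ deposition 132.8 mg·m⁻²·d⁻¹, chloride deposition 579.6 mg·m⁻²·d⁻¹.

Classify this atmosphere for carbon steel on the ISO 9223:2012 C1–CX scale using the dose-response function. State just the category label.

carbon steel: f(T) = -0.054·(T−10) [T>10 °C] = -0.6966
  SO₂ term: 1.77·132.8^0.52·exp(0.02·71-0.6966) = 46.37
  Sd branch = 0.102·Sd^0.62·e^(0.033·RH+0.04·T) = 137.1 μm/a
  r_corr = 46.37 + 137.1 = 183.5 μm/a
183 μm/a falls in (80, 200] for carbon steel → category C5

C5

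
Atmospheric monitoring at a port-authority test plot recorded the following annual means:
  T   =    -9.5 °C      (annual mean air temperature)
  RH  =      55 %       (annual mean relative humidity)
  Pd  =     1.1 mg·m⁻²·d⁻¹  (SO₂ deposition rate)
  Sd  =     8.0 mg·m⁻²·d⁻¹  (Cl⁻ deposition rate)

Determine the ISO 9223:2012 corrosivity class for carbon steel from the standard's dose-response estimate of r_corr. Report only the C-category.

carbon steel: temperature factor f = +0.150·(-19.5) = -2.9250
  sulphur-dioxide contribution → 0.2999 μm/a
  chloride contribution → 1.555 μm/a
  total first-year rate 1.855 μm/a
ISO 9223 Table 2 (carbon steel): 1.3 < 1.85 ≤ 25 μm/a ⇒ C2

C2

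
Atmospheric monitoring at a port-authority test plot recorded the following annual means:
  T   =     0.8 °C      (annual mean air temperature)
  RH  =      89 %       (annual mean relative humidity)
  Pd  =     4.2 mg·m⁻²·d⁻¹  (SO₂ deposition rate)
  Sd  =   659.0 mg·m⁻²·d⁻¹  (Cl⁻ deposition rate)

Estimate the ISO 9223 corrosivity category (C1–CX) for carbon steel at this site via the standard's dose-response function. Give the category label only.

carbon steel: T≤10 °C ⇒ hinge +0.150·(0.8−10) = -1.3800
  Pd branch = 1.77·Pd^0.52·e^(0.02·RH+f) = 5.569 μm/a
  Cl⁻ term: 0.102·659.0^0.62·exp(0.033·89+0.04·0.8) = 111.1
  sum: 5.569 + 111.1 → r_corr = 116.7 μm/a
117 μm/a falls in (80, 200] for carbon steel → category C5

C5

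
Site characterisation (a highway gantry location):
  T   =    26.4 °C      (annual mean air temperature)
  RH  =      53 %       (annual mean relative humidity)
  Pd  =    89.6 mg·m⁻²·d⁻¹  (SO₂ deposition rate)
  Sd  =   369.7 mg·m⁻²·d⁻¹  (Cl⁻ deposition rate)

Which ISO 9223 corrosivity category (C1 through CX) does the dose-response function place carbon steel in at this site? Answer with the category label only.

C5

carbon steel: temperature factor f = -0.054·(16.4) = -0.8856
  sulphur-dioxide contribution → 21.82 μm/a
  chloride contribution → 65.9 μm/a
  total first-year rate 87.72 μm/a
ISO 9223 Table 2 (carbon steel): 80 < 87.7 ≤ 200 μm/a ⇒ C5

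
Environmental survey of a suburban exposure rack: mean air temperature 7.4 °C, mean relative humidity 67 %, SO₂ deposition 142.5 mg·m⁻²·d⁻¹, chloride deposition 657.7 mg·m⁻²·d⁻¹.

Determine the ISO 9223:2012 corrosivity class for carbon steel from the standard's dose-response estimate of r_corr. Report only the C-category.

carbon steel: T≤10 °C ⇒ hinge +0.150·(7.4−10) = -0.3900
  sulphur-dioxide contribution → 60.33 μm/a
  chloride contribution → 69.91 μm/a
  total first-year rate 130.2 μm/a
130 μm/a falls in (80, 200] for carbon steel → category C5

C5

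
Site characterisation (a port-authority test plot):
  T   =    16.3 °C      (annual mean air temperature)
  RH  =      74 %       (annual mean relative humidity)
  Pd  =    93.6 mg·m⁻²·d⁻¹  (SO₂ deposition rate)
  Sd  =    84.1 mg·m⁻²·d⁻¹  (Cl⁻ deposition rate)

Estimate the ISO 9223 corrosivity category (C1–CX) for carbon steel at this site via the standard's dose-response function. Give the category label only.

carbon steel: T>10 °C ⇒ hinge -0.054·(16.3−10) = -0.3402
  SO₂ term: 1.77·93.6^0.52·exp(0.02·74-0.3402) = 58.62
  Cl⁻ term: 0.102·84.1^0.62·exp(0.033·74+0.04·16.3) = 35.13
  sum: 58.62 + 35.13 → r_corr = 93.75 μm/a
93.8 μm/a falls in (80, 200] for carbon steel → category C5

C5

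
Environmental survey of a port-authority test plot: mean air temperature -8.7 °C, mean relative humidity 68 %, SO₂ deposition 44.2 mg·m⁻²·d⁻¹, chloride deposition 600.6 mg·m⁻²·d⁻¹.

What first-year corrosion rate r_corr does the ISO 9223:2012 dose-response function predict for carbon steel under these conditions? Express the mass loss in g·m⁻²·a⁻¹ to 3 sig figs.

r_corr = 305 g·m⁻²·a⁻¹

carbon steel: T≤10 °C ⇒ hinge +0.150·(-8.7−10) = -2.8050
  sulphur-dioxide contribution → 2.993 μm/a
  chloride contribution → 35.87 μm/a
  ⇒ r_corr(carbon steel) = 38.86 μm/a
Convert to mass loss: 38.86 μm/a × 7.85 g/cm³ = 305.1 g·m⁻²·a⁻¹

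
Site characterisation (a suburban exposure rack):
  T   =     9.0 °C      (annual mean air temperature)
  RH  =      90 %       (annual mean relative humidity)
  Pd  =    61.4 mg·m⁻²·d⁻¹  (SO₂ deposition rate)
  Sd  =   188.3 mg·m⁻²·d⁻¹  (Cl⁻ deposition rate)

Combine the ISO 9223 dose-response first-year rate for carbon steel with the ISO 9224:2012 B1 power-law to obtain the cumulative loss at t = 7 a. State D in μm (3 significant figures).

carbon steel: temperature factor f = +0.150·(-1.0) = -0.1500
  sulphur-dioxide contribution → 78.42 μm/a
  chloride contribution → 73.32 μm/a
  ⇒ r_corr(carbon steel) = 151.7 μm/a
Long-term exponent b (ISO 9224 Table 2, B1) = 0.523
  D(7) = 151.7 × 7^0.523 = 151.7 × 2.767 = 419.8 μm

D(7) = 420 μm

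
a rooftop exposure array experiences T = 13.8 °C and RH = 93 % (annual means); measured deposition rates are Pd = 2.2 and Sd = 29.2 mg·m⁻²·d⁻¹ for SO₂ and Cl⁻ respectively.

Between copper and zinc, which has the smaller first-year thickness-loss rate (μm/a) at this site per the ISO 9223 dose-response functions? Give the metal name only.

copper: temperature factor f = -0.080·(3.8) = -0.3040
  SO₂ term: 0.0053·2.2^0.26·exp(0.059·93-0.3040) = 1.159
  Cl⁻ term: 0.01025·29.2^0.27·exp(0.036·93+0.049·13.8) = 1.426
  r_corr = 1.159 + 1.426 = 2.585 μm/a
zinc: T>10 °C ⇒ hinge -0.071·(13.8−10) = -0.2698
  Pd branch = 0.0129·Pd^0.44·e^(0.046·RH+f) = 1.005 μm/a
  Sd branch = 0.0175·Sd^0.57·e^(0.008·RH+0.085·T) = 0.8144 μm/a
  r_corr = 1.005 + 0.8144 = 1.819 μm/a
Ordering by μm/a: copper (2.59) > zinc (1.82)

zinc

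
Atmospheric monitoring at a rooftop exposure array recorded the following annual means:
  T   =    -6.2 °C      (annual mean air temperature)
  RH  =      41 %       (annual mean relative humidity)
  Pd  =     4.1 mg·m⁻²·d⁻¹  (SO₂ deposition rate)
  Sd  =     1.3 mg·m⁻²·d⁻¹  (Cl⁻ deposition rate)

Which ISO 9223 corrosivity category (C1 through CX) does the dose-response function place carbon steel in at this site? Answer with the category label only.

carbon steel: temperature factor f = +0.150·(-16.2) = -2.4300
  sulphur-dioxide contribution → 0.7369 μm/a
  chloride contribution → 0.3624 μm/a
  ⇒ r_corr(carbon steel) = 1.099 μm/a
1.1 μm/a falls in (0, 1.3] for carbon steel → category C1

C1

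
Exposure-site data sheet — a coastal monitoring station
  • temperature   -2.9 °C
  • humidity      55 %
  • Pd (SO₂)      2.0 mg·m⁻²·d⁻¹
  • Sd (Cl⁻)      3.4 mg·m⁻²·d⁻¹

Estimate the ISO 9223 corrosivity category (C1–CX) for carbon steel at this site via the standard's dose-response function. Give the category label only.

C2

carbon steel: temperature factor f = +0.150·(-12.9) = -1.9350
  SO₂ term: 1.77·2.0^0.52·exp(0.02·55-1.9350) = 1.101
  Sd branch = 0.102·Sd^0.62·e^(0.033·RH+0.04·T) = 1.191 μm/a
  r_corr = 1.101 + 1.191 = 2.292 μm/a
2.29 μm/a falls in (1.3, 25] for carbon steel → category C2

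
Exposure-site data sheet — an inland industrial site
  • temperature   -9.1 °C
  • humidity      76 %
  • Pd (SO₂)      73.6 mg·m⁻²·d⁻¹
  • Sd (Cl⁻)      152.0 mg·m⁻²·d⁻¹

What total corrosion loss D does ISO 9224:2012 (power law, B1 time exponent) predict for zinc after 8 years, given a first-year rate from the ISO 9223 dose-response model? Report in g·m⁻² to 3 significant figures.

D(8) = 62.9 g·m⁻²

zinc: temperature factor f = +0.038·(-19.1) = -0.7258
  SO₂ term: 0.0129·73.6^0.44·exp(0.046·76-0.7258) = 1.365
  Cl⁻ term: 0.0175·152.0^0.57·exp(0.008·76+0.085·-9.1) = 0.2599
  r_corr = 1.365 + 0.2599 = 1.625 μm/a
Power-law: D(8) = r_corr · 8^0.813
  D(8) = 1.625 × 8^0.813 = 1.625 × 5.423 = 8.811 μm
  Mass loss = 8.811 μm × 7.14 g/cm³ = 62.91 g·m⁻²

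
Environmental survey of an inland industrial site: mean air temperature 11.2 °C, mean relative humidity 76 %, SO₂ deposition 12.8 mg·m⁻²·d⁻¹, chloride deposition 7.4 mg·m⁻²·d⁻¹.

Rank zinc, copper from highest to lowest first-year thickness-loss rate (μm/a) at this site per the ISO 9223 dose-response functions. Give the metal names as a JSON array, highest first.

zinc: T>10 °C ⇒ hinge -0.071·(11.2−10) = -0.0852
  sulphur-dioxide contribution → 1.2 μm/a
  chloride contribution → 0.2606 μm/a
  total first-year rate 1.46 μm/a
copper: f(T) = -0.080·(T−10) [T>10 °C] = -0.0960
  sulphur-dioxide contribution → 0.8276 μm/a
  chloride contribution → 0.4699 μm/a
  total first-year rate 1.298 μm/a
Ordering by μm/a: zinc (1.46) > copper (1.3)

["zinc", "copper"]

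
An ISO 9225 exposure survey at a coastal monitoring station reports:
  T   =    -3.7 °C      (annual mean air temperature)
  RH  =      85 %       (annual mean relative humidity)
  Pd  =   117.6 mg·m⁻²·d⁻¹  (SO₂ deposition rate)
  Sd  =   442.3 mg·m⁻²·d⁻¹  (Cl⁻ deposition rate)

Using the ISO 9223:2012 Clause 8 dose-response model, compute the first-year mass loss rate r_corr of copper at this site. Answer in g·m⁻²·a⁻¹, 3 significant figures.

copper: T≤10 °C ⇒ hinge +0.126·(-3.7−10) = -1.7262
  sulphur-dioxide contribution → 0.4908 μm/a
  chloride contribution → 0.9447 μm/a
  total first-year rate 1.435 μm/a
Convert to mass loss: 1.435 μm/a × 8.96 g/cm³ = 12.86 g·m⁻²·a⁻¹

r_corr = 12.9 g·m⁻²·a⁻¹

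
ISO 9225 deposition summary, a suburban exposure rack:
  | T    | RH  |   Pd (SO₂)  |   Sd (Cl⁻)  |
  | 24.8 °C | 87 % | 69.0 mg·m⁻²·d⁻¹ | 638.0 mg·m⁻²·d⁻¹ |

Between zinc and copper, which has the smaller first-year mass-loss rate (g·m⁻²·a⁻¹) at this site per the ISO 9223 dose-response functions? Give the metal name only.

copper

zinc: temperature factor f = -0.071·(14.8) = -1.0508
  sulphur-dioxide contribution → 1.59 μm/a
  chloride contribution → 11.47 μm/a
  ⇒ r_corr(zinc) = 13.06 μm/a
  mass loss = 13.06 μm/a × 7.14 g/cm³ = 93.24 g·m⁻²·a⁻¹
copper: f(T) = -0.080·(T−10) [T>10 °C] = -1.1840
  sulphur-dioxide contribution → 0.8268 μm/a
  chloride contribution → 4.529 μm/a
  ⇒ r_corr(copper) = 5.356 μm/a
  mass loss = 5.356 μm/a × 8.96 g/cm³ = 47.99 g·m⁻²·a⁻¹
Ordering by g·m⁻²·a⁻¹: zinc (93.2) > copper (48)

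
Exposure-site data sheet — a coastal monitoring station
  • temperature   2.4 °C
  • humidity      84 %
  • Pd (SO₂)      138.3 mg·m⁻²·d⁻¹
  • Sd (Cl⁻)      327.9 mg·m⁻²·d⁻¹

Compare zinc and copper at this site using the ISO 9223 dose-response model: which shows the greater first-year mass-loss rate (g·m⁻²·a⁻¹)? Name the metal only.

zinc: f(T) = +0.038·(T−10) [T≤10 °C] = -0.2888
  SO₂ term: 0.0129·138.3^0.44·exp(0.046·84-0.2888) = 4.029
  Sd branch = 0.0175·Sd^0.57·e^(0.008·RH+0.085·T) = 1.141 μm/a
  r_corr = 4.029 + 1.141 = 5.171 μm/a
  mass loss = 5.171 μm/a × 7.14 g/cm³ = 36.92 g·m⁻²·a⁻¹
copper: f(T) = +0.126·(T−10) [T≤10 °C] = -0.9576
  SO₂ term: 0.0053·138.3^0.26·exp(0.059·84-0.9576) = 1.041
  Sd branch = 0.01025·Sd^0.27·e^(0.036·RH+0.049·T) = 1.133 μm/a
  r_corr = 1.041 + 1.133 = 2.174 μm/a
  mass loss = 2.174 μm/a × 8.96 g/cm³ = 19.48 g·m⁻²·a⁻¹
Ordering by g·m⁻²·a⁻¹: zinc (36.9) > copper (19.5)

zinc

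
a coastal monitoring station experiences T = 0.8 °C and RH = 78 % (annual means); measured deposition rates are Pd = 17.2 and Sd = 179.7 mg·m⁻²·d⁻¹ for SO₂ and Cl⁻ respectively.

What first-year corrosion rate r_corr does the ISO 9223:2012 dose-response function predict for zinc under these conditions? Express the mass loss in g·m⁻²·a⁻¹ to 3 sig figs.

r_corr = 13.0 g·m⁻²·a⁻¹

zinc: T≤10 °C ⇒ hinge +0.038·(0.8−10) = -0.3496
  sulphur-dioxide contribution → 1.15 μm/a
  chloride contribution → 0.674 μm/a
  ⇒ r_corr(zinc) = 1.824 μm/a
Convert to mass loss: 1.824 μm/a × 7.14 g/cm³ = 13.02 g·m⁻²·a⁻¹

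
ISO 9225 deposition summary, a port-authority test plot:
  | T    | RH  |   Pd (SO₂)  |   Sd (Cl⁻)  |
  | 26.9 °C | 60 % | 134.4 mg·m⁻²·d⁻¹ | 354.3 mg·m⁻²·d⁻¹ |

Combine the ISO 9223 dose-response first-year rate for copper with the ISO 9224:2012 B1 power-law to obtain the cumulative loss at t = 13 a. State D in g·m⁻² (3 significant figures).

copper: temperature factor f = -0.080·(16.9) = -1.3520
  SO₂ term: 0.0053·134.4^0.26·exp(0.059·60-1.3520) = 0.169
  Sd branch = 0.01025·Sd^0.27·e^(0.036·RH+0.049·T) = 1.62 μm/a
  sum: 0.169 + 1.62 → r_corr = 1.789 μm/a
Power-law: D(13) = r_corr · 13^0.667
  D(13) = 1.789 × 13^0.667 = 1.789 × 5.534 = 9.901 μm
  Mass loss = 9.901 μm × 8.96 g/cm³ = 88.71 g·m⁻²

D(13) = 88.7 g·m⁻²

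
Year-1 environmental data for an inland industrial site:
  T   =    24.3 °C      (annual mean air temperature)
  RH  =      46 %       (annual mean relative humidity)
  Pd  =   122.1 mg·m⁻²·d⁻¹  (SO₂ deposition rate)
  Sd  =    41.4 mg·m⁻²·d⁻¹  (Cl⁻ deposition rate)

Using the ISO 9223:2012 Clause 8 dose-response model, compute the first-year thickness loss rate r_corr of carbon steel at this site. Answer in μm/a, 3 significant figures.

r_corr = 37.3 μm/a

carbon steel: temperature factor f = -0.054·(14.3) = -0.7722
  SO₂ term: 1.77·122.1^0.52·exp(0.02·46-0.7722) = 24.96
  Cl⁻ term: 0.102·41.4^0.62·exp(0.033·46+0.04·24.3) = 12.37
  r_corr = 24.96 + 12.37 = 37.34 μm/a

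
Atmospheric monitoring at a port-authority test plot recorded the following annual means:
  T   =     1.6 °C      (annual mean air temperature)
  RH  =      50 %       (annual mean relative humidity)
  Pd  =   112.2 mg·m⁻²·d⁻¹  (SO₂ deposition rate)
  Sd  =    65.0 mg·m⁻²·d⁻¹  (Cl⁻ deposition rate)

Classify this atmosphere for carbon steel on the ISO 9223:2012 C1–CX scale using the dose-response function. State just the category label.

carbon steel: temperature factor f = +0.150·(-8.4) = -1.2600
  SO₂ term: 1.77·112.2^0.52·exp(0.02·50-1.2600) = 15.89
  Sd branch = 0.102·Sd^0.62·e^(0.033·RH+0.04·T) = 7.533 μm/a
  sum: 15.89 + 7.533 → r_corr = 23.42 μm/a
23.4 μm/a falls in (1.3, 25] for carbon steel → category C2

C2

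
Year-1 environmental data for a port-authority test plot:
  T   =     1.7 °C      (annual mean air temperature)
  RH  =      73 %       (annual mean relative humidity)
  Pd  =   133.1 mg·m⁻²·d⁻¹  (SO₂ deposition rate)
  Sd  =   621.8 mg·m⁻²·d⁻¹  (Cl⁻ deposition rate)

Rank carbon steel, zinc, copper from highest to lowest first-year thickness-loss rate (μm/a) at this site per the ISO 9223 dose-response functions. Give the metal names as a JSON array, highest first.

carbon steel: T≤10 °C ⇒ hinge +0.150·(1.7−10) = -1.2450
  sulphur-dioxide contribution → 27.92 μm/a
  chloride contribution → 65.53 μm/a
  total first-year rate 93.45 μm/a
zinc: f(T) = +0.038·(T−10) [T≤10 °C] = -0.3154
  sulphur-dioxide contribution → 2.326 μm/a
  chloride contribution → 1.418 μm/a
  total first-year rate 3.744 μm/a
copper: temperature factor f = +0.126·(-8.3) = -1.0458
  sulphur-dioxide contribution → 0.493 μm/a
  chloride contribution → 0.876 μm/a
  ⇒ r_corr(copper) = 1.369 μm/a
Ordering by μm/a: carbon steel (93.4) > zinc (3.74) > copper (1.37)

["carbon steel", "zinc", "copper"]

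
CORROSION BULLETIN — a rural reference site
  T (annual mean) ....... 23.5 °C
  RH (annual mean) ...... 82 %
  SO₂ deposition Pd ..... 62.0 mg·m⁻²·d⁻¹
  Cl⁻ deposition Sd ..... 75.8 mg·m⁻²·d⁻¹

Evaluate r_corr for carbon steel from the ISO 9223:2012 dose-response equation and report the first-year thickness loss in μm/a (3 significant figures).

carbon steel: T>10 °C ⇒ hinge -0.054·(23.5−10) = -0.7290
  SO₂ term: 1.77·62.0^0.52·exp(0.02·82-0.7290) = 37.64
  Cl⁻ term: 0.102·75.8^0.62·exp(0.033·82+0.04·23.5) = 57.2
  r_corr = 37.64 + 57.2 = 94.85 μm/a

r_corr = 94.8 μm/a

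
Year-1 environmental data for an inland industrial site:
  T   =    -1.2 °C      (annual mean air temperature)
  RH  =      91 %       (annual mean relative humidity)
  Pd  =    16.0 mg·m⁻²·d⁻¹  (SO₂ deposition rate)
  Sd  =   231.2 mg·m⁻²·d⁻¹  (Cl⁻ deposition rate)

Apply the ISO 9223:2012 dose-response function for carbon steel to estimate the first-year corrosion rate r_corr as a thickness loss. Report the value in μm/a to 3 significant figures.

carbon steel: f(T) = +0.150·(T−10) [T≤10 °C] = -1.6800
  sulphur-dioxide contribution → 8.608 μm/a
  chloride contribution → 57.23 μm/a
  ⇒ r_corr(carbon steel) = 65.84 μm/a

r_corr = 65.8 μm/a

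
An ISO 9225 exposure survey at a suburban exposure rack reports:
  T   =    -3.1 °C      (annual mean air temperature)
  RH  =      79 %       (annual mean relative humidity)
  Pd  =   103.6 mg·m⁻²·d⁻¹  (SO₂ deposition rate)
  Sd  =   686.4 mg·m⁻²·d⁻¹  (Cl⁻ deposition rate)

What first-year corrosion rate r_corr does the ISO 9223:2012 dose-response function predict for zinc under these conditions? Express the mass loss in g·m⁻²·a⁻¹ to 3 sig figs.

zinc: temperature factor f = +0.038·(-13.1) = -0.4978
  sulphur-dioxide contribution → 2.288 μm/a
  chloride contribution → 1.047 μm/a
  ⇒ r_corr(zinc) = 3.335 μm/a
Convert to mass loss: 3.335 μm/a × 7.14 g/cm³ = 23.81 g·m⁻²·a⁻¹

r_corr = 23.8 g·m⁻²·a⁻¹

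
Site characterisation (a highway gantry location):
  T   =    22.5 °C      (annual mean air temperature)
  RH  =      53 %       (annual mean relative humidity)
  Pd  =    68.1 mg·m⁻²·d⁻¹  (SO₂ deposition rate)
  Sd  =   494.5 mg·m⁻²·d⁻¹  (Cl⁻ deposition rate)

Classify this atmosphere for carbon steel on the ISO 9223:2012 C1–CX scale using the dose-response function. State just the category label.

C5

carbon steel: f(T) = -0.054·(T−10) [T>10 °C] = -0.6750
  SO₂ term: 1.77·68.1^0.52·exp(0.02·53-0.6750) = 23.36
  Cl⁻ term: 0.102·494.5^0.62·exp(0.033·53+0.04·22.5) = 67.52
  sum: 23.36 + 67.52 → r_corr = 90.88 μm/a
Category bounds: 80…200 μm/a bracket r_corr ⇒ C5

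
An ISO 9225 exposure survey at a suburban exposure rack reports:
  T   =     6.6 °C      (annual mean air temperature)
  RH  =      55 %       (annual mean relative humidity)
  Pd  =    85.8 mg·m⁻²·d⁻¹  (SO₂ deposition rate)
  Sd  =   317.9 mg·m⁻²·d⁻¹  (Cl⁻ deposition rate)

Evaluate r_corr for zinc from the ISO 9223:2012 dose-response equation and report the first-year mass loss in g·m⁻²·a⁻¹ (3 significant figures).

zinc: f(T) = +0.038·(T−10) [T≤10 °C] = -0.1292
  Pd branch = 0.0129·Pd^0.44·e^(0.046·RH+f) = 1.009 μm/a
  Cl⁻ term: 0.0175·317.9^0.57·exp(0.008·55+0.085·6.6) = 1.271
  r_corr = 1.009 + 1.271 = 2.28 μm/a
Convert to mass loss: 2.28 μm/a × 7.14 g/cm³ = 16.28 g·m⁻²·a⁻¹

r_corr = 16.3 g·m⁻²·a⁻¹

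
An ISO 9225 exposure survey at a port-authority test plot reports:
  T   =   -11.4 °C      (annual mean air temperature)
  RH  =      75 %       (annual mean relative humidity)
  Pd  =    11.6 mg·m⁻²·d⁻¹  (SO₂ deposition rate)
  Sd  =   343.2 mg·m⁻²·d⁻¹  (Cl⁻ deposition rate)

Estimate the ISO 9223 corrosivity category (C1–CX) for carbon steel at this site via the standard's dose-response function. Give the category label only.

C3

carbon steel: T≤10 °C ⇒ hinge +0.150·(-11.4−10) = -3.2100
  SO₂ term: 1.77·11.6^0.52·exp(0.02·75-3.2100) = 1.145
  Cl⁻ term: 0.102·343.2^0.62·exp(0.033·75+0.04·-11.4) = 28.67
  sum: 1.145 + 28.67 → r_corr = 29.82 μm/a
Category bounds: 25…50 μm/a bracket r_corr ⇒ C3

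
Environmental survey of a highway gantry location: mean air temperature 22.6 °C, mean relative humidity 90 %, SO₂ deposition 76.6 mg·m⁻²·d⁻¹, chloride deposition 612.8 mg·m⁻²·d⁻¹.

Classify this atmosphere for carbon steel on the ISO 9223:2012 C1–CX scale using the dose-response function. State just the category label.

CX

carbon steel: f(T) = -0.054·(T−10) [T>10 °C] = -0.6804
  sulphur-dioxide contribution → 51.76 μm/a
  chloride contribution → 262.5 μm/a
  total first-year rate 314.3 μm/a
ISO 9223 Table 2 (carbon steel): 200 < 314 ≤ 700 μm/a ⇒ CX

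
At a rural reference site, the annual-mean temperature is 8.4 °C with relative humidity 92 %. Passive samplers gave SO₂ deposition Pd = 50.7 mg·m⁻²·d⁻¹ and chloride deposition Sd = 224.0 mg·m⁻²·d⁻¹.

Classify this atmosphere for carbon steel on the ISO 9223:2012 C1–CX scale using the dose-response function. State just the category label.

C5

carbon steel: f(T) = +0.150·(T−10) [T≤10 °C] = -0.2400
  SO₂ term: 1.77·50.7^0.52·exp(0.02·92-0.2400) = 67.52
  Sd branch = 0.102·Sd^0.62·e^(0.033·RH+0.04·T) = 85.15 μm/a
  r_corr = 67.52 + 85.15 = 152.7 μm/a
Category bounds: 80…200 μm/a bracket r_corr ⇒ C5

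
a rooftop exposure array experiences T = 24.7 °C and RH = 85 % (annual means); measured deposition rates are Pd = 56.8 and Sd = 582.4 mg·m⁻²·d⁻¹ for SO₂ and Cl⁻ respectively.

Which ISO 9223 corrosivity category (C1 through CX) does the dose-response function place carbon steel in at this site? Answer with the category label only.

CX

carbon steel: f(T) = -0.054·(T−10) [T>10 °C] = -0.7938
  sulphur-dioxide contribution → 35.79 μm/a
  chloride contribution → 234.6 μm/a
  total first-year rate 270.4 μm/a
270 μm/a falls in (200, 700] for carbon steel → category CX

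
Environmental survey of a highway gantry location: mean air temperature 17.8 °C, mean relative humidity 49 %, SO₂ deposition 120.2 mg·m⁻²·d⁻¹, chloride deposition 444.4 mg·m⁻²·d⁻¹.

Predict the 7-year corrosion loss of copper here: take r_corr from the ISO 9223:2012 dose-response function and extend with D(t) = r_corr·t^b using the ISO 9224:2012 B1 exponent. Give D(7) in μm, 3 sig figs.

copper: f(T) = -0.080·(T−10) [T>10 °C] = -0.6240
  SO₂ term: 0.0053·120.2^0.26·exp(0.059·49-0.6240) = 0.1777
  Sd branch = 0.01025·Sd^0.27·e^(0.036·RH+0.049·T) = 0.7422 μm/a
  sum: 0.1777 + 0.7422 → r_corr = 0.9198 μm/a
ISO 9224: D(t) = r_corr · t^b with b = 0.667 (copper, B1)
  D(7) = 0.9198 × 7^0.667 = 0.9198 × 3.662 = 3.368 μm

D(7) = 3.37 μm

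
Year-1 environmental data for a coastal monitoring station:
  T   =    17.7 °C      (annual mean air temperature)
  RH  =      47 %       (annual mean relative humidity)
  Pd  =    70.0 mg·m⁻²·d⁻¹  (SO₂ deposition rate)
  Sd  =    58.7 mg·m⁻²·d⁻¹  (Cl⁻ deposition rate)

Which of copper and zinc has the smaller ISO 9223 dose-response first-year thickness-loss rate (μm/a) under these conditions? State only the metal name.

copper: T>10 °C ⇒ hinge -0.080·(17.7−10) = -0.6160
  sulphur-dioxide contribution → 0.1383 μm/a
  chloride contribution → 0.3979 μm/a
  ⇒ r_corr(copper) = 0.5362 μm/a
zinc: f(T) = -0.071·(T−10) [T>10 °C] = -0.5467
  sulphur-dioxide contribution → 0.4207 μm/a
  chloride contribution → 1.169 μm/a
  ⇒ r_corr(zinc) = 1.59 μm/a
Ordering by μm/a: zinc (1.59) > copper (0.536)

copper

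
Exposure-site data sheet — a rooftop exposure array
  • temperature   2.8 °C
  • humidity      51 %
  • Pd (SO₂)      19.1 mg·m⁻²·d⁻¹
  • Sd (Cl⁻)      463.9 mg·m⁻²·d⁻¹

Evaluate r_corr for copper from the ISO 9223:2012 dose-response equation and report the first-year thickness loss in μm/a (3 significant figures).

copper: T≤10 °C ⇒ hinge +0.126·(2.8−10) = -0.9072
  Pd branch = 0.0053·Pd^0.26·e^(0.059·RH+f) = 0.09336 μm/a
  Cl⁻ term: 0.01025·463.9^0.27·exp(0.036·51+0.049·2.8) = 0.3869
  r_corr = 0.09336 + 0.3869 = 0.4803 μm/a

r_corr = 0.480 μm/a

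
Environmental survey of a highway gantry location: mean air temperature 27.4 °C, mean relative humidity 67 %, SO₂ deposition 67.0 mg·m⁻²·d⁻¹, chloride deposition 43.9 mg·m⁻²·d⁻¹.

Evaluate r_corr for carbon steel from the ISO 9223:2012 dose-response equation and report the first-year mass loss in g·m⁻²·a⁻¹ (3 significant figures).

r_corr = 413 g·m⁻²·a⁻¹

carbon steel: temperature factor f = -0.054·(17.4) = -0.9396
  Pd branch = 1.77·Pd^0.52·e^(0.02·RH+f) = 23.52 μm/a
  Sd branch = 0.102·Sd^0.62·e^(0.033·RH+0.04·T) = 29.05 μm/a
  sum: 23.52 + 29.05 → r_corr = 52.57 μm/a
Convert to mass loss: 52.57 μm/a × 7.85 g/cm³ = 412.7 g·m⁻²·a⁻¹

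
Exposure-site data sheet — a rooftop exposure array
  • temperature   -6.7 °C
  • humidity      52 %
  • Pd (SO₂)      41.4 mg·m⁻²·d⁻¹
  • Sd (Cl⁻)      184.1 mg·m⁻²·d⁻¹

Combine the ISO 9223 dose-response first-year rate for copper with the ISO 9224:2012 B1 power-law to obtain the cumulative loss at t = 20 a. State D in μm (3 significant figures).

copper: T≤10 °C ⇒ hinge +0.126·(-6.7−10) = -2.1042
  SO₂ term: 0.0053·41.4^0.26·exp(0.059·52-2.1042) = 0.03658
  Cl⁻ term: 0.01025·184.1^0.27·exp(0.036·52+0.049·-6.7) = 0.1962
  r_corr = 0.03658 + 0.1962 = 0.2328 μm/a
ISO 9224: D(t) = r_corr · t^b with b = 0.667 (copper, B1)
  D(20) = 0.2328 × 20^0.667 = 0.2328 × 7.375 = 1.717 μm

D(20) = 1.72 μm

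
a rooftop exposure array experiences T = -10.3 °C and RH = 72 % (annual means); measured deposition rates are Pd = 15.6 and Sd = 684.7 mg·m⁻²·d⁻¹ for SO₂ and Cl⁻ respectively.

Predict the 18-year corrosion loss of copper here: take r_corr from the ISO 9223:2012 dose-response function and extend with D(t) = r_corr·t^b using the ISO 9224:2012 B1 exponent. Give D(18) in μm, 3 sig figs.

copper: T≤10 °C ⇒ hinge +0.126·(-10.3−10) = -2.5578
  Pd branch = 0.0053·Pd^0.26·e^(0.059·RH+f) = 0.05869 μm/a
  Sd branch = 0.01025·Sd^0.27·e^(0.036·RH+0.049·T) = 0.4817 μm/a
  r_corr = 0.05869 + 0.4817 = 0.5404 μm/a
ISO 9224: D(t) = r_corr · t^b with b = 0.667 (copper, B1)
  D(18) = 0.5404 × 18^0.667 = 0.5404 × 6.875 = 3.715 μm

D(18) = 3.72 μm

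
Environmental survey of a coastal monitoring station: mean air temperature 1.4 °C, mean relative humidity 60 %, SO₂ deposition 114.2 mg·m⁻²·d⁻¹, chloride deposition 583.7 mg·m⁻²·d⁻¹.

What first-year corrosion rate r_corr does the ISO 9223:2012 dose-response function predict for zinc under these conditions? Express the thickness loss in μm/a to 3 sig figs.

r_corr = 2.38 μm/a

zinc: temperature factor f = +0.038·(-8.6) = -0.3268
  sulphur-dioxide contribution → 1.182 μm/a
  chloride contribution → 1.202 μm/a
  ⇒ r_corr(zinc) = 2.384 μm/a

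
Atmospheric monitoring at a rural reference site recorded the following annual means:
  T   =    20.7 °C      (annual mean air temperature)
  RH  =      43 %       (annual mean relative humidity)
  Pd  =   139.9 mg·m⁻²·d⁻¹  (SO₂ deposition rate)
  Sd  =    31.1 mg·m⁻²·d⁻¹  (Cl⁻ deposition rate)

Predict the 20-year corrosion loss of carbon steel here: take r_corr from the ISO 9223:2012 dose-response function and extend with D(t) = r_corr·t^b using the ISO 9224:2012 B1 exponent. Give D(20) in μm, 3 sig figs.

D(20) = 186 μm

carbon steel: f(T) = -0.054·(T−10) [T>10 °C] = -0.5778
  SO₂ term: 1.77·139.9^0.52·exp(0.02·43-0.5778) = 30.64
  Cl⁻ term: 0.102·31.1^0.62·exp(0.033·43+0.04·20.7) = 8.128
  sum: 30.64 + 8.128 → r_corr = 38.77 μm/a
ISO 9224: D(t) = r_corr · t^b with b = 0.523 (carbon steel, B1)
  D(20) = 38.77 × 20^0.523 = 38.77 × 4.791 = 185.8 μm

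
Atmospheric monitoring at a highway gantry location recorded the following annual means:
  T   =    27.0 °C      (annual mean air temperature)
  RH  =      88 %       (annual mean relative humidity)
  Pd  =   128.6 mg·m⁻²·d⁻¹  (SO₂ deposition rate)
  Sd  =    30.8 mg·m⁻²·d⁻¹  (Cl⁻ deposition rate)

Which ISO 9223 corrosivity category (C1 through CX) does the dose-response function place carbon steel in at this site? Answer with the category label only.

carbon steel: f(T) = -0.054·(T−10) [T>10 °C] = -0.9180
  SO₂ term: 1.77·128.6^0.52·exp(0.02·88-0.9180) = 51.34
  Sd branch = 0.102·Sd^0.62·e^(0.033·RH+0.04·T) = 45.89 μm/a
  r_corr = 51.34 + 45.89 = 97.23 μm/a
Category bounds: 80…200 μm/a bracket r_corr ⇒ C5

C5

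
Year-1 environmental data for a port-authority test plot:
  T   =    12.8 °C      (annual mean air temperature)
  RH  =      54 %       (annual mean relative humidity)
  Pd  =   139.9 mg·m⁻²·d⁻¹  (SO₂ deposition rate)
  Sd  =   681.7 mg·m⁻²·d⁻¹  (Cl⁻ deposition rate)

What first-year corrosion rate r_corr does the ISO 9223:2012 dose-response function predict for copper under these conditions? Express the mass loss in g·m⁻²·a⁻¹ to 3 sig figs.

r_corr = 10.3 g·m⁻²·a⁻¹

copper: f(T) = -0.080·(T−10) [T>10 °C] = -0.2240
  Pd branch = 0.0053·Pd^0.26·e^(0.059·RH+f) = 0.3703 μm/a
  Cl⁻ term: 0.01025·681.7^0.27·exp(0.036·54+0.049·12.8) = 0.7806
  r_corr = 0.3703 + 0.7806 = 1.151 μm/a
Convert to mass loss: 1.151 μm/a × 8.96 g/cm³ = 10.31 g·m⁻²·a⁻¹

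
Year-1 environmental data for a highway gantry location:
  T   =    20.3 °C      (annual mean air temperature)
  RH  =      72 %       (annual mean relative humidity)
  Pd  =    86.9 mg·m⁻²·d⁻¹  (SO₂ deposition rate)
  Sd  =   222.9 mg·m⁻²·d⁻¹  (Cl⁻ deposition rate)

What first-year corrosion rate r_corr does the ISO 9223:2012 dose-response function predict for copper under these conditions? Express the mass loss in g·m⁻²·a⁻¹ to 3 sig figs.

copper: f(T) = -0.080·(T−10) [T>10 °C] = -0.8240
  Pd branch = 0.0053·Pd^0.26·e^(0.059·RH+f) = 0.5193 μm/a
  Cl⁻ term: 0.01025·222.9^0.27·exp(0.036·72+0.049·20.3) = 1.594
  sum: 0.5193 + 1.594 → r_corr = 2.113 μm/a
Convert to mass loss: 2.113 μm/a × 8.96 g/cm³ = 18.93 g·m⁻²·a⁻¹

r_corr = 18.9 g·m⁻²·a⁻¹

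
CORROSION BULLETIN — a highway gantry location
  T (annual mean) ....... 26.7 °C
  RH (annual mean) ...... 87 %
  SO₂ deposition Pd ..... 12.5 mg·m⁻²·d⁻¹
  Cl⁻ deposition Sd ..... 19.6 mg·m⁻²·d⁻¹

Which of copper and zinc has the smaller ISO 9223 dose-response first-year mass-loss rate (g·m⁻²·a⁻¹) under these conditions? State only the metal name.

copper: temperature factor f = -0.080·(16.7) = -1.3360
  SO₂ term: 0.0053·12.5^0.26·exp(0.059·87-1.3360) = 0.4555
  Cl⁻ term: 0.01025·19.6^0.27·exp(0.036·87+0.049·26.7) = 1.941
  sum: 0.4555 + 1.941 → r_corr = 2.397 μm/a
  mass loss = 2.397 μm/a × 8.96 g/cm³ = 21.47 g·m⁻²·a⁻¹
zinc: f(T) = -0.071·(T−10) [T>10 °C] = -1.1857
  SO₂ term: 0.0129·12.5^0.44·exp(0.046·87-1.1857) = 0.6551
  Sd branch = 0.0175·Sd^0.57·e^(0.008·RH+0.085·T) = 1.852 μm/a
  r_corr = 0.6551 + 1.852 = 2.507 μm/a
  mass loss = 2.507 μm/a × 7.14 g/cm³ = 17.9 g·m⁻²·a⁻¹
Ordering by g·m⁻²·a⁻¹: copper (21.5) > zinc (17.9)

zinc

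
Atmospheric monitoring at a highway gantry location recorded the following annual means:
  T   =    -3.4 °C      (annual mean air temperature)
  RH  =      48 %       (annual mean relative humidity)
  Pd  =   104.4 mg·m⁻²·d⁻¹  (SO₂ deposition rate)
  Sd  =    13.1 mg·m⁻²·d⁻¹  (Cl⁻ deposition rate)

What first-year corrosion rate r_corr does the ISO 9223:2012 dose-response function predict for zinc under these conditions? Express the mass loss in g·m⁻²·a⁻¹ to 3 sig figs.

zinc: f(T) = +0.038·(T−10) [T≤10 °C] = -0.5092
  Pd branch = 0.0129·Pd^0.44·e^(0.046·RH+f) = 0.5453 μm/a
  Sd branch = 0.0175·Sd^0.57·e^(0.008·RH+0.085·T) = 0.0834 μm/a
  sum: 0.5453 + 0.0834 → r_corr = 0.6286 μm/a
Convert to mass loss: 0.6286 μm/a × 7.14 g/cm³ = 4.489 g·m⁻²·a⁻¹

r_corr = 4.49 g·m⁻²·a⁻¹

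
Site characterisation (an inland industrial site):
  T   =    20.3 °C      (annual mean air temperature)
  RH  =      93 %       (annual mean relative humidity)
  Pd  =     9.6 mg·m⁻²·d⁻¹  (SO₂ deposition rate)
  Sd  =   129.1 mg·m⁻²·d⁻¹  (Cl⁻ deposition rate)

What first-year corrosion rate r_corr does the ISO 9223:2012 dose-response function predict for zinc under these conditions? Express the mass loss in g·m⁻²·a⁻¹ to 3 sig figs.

r_corr = 32.2 g·m⁻²·a⁻¹

zinc: f(T) = -0.071·(T−10) [T>10 °C] = -0.7313
  Pd branch = 0.0129·Pd^0.44·e^(0.046·RH+f) = 1.211 μm/a
  Sd branch = 0.0175·Sd^0.57·e^(0.008·RH+0.085·T) = 3.302 μm/a
  sum: 1.211 + 3.302 → r_corr = 4.513 μm/a
Convert to mass loss: 4.513 μm/a × 7.14 g/cm³ = 32.22 g·m⁻²·a⁻¹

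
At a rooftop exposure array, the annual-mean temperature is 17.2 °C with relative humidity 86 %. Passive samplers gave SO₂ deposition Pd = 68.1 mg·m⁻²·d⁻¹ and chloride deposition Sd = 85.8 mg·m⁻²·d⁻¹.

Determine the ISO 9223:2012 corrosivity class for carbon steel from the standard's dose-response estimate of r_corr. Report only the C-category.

C5

carbon steel: f(T) = -0.054·(T−10) [T>10 °C] = -0.3888
  sulphur-dioxide contribution → 60.16 μm/a
  chloride contribution → 54.79 μm/a
  ⇒ r_corr(carbon steel) = 115 μm/a
ISO 9223 Table 2 (carbon steel): 80 < 115 ≤ 200 μm/a ⇒ C5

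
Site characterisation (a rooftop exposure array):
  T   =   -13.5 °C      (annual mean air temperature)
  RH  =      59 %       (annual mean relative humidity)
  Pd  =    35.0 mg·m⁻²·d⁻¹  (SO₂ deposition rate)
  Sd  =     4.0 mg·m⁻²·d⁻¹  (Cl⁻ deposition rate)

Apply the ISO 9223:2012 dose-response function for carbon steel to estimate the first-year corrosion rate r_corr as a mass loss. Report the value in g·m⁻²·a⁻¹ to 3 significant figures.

carbon steel: temperature factor f = +0.150·(-23.5) = -3.5250
  Pd branch = 1.77·Pd^0.52·e^(0.02·RH+f) = 1.078 μm/a
  Sd branch = 0.102·Sd^0.62·e^(0.033·RH+0.04·T) = 0.9839 μm/a
  sum: 1.078 + 0.9839 → r_corr = 2.061 μm/a
Convert to mass loss: 2.061 μm/a × 7.85 g/cm³ = 16.18 g·m⁻²·a⁻¹

r_corr = 16.2 g·m⁻²·a⁻¹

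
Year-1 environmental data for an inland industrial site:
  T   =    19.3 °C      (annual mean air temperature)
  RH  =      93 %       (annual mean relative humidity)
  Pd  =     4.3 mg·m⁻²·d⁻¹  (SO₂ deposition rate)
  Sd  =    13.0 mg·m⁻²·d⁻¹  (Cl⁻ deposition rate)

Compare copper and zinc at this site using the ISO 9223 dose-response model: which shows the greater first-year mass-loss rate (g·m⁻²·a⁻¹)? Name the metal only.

copper: T>10 °C ⇒ hinge -0.080·(19.3−10) = -0.7440
  Pd branch = 0.0053·Pd^0.26·e^(0.059·RH+f) = 0.8889 μm/a
  Sd branch = 0.01025·Sd^0.27·e^(0.036·RH+0.049·T) = 1.5 μm/a
  sum: 0.8889 + 1.5 → r_corr = 2.389 μm/a
  mass loss = 2.389 μm/a × 8.96 g/cm³ = 21.41 g·m⁻²·a⁻¹
zinc: T>10 °C ⇒ hinge -0.071·(19.3−10) = -0.6603
  Pd branch = 0.0129·Pd^0.44·e^(0.046·RH+f) = 0.913 μm/a
  Cl⁻ term: 0.0175·13.0^0.57·exp(0.008·93+0.085·19.3) = 0.8195
  r_corr = 0.913 + 0.8195 = 1.733 μm/a
  mass loss = 1.733 μm/a × 7.14 g/cm³ = 12.37 g·m⁻²·a⁻¹
Ordering by g·m⁻²·a⁻¹: copper (21.4) > zinc (12.4)

copper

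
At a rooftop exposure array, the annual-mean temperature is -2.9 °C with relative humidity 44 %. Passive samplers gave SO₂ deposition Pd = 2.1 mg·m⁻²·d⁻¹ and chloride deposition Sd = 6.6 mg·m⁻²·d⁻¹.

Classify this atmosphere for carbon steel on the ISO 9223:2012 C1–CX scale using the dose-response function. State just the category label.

carbon steel: temperature factor f = +0.150·(-12.9) = -1.9350
  Pd branch = 1.77·Pd^0.52·e^(0.02·RH+f) = 0.9065 μm/a
  Cl⁻ term: 0.102·6.6^0.62·exp(0.033·44+0.04·-2.9) = 1.25
  r_corr = 0.9065 + 1.25 = 2.157 μm/a
ISO 9223 Table 2 (carbon steel): 1.3 < 2.16 ≤ 25 μm/a ⇒ C2

C2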